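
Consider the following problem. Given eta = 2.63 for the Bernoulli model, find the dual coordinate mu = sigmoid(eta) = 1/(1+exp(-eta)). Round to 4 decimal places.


Dual coordinate (expectation parameter) for Bernoulli:
mu = 1/(1+exp(-eta)).
eta = 2.63.
exp(-eta) = exp(-2.63) = 0.072078.
mu = 1/(1+0.072078) = 0.9328

0.9328


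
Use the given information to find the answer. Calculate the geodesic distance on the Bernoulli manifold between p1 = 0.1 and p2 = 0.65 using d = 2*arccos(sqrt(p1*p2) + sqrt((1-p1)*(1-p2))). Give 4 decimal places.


Geodesic distance on Bernoulli manifold:
d(p1,p2) = 2*arccos(sqrt(p1*p2) + sqrt((1-p1)*(1-p2))).
sqrt(p1*p2) = sqrt(0.1*0.65) = 0.254951.
sqrt((1-p1)*(1-p2)) = sqrt(0.9*0.35) = 0.561249.
arg = 0.254951 + 0.561249 = 0.8162.
d = 2*arccos(0.8162) = 1.2320

1.2320


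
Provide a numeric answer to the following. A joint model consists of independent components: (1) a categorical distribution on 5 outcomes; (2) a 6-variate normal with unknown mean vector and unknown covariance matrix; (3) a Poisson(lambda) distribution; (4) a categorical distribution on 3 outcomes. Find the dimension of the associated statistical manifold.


The dimension of a statistical manifold equals the number of free
(independent) real parameters of the model. For a product of independent
blocks the parameter counts add.
- categorical on 5 outcomes (probabilities sum to 1): 5-1 = 4.
- 6-variate normal: 6 (mean) + 6*7/2 = 21 (symmetric covariance) = 27.
- Poisson (lambda): 1.
- categorical on 3 outcomes (probabilities sum to 1): 3-1 = 2.
Total = 4 + 27 + 1 + 2 = 34.
Dimension = 34

34


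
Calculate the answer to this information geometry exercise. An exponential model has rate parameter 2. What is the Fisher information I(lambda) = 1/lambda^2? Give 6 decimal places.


Fisher information for exponential: I(lambda) = 1/lambda^2.
lambda = 2, lambda^2 = 4.
I = 1/4 = 0.250000

0.250000


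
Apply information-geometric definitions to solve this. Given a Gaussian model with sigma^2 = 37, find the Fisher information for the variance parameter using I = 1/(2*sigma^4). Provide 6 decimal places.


Fisher information for variance: I(sigma^2) = 1/(2*sigma^4).
sigma^2 = 37, so sigma^4 = 1369.
I = 1/(2*1369) = 1/2738 = 0.000365

0.000365


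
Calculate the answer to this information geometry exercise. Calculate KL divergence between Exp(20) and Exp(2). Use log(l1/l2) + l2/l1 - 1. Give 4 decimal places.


KL divergence for exponential family:
KL = log(l1/l2) + l2/l1 - 1.
log(20/2) = 2.302585.
2/20 = 0.1.
KL = 2.302585 + 0.1 - 1 = 1.4026

1.4026


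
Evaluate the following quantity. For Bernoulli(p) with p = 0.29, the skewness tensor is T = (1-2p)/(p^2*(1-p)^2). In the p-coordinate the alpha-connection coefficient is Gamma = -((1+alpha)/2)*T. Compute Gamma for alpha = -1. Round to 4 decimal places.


Skewness (Amari-Chentsov) tensor: T = (1-2p)/(p^2*(1-p)^2).
p = 0.29, 1-2p = 0.42, p^2 = 0.0841, (1-p)^2 = 0.5041.
T = 0.42/(0.0841 * 0.5041) = 9.906873.
In the p-coordinate, Gamma^(alpha) = Gamma^(0) - (alpha/2)*T with Gamma^(0) = (1/2)*g'(p) = -T/2,
so Gamma^(alpha) = -((1+alpha)/2)*T.
alpha = -1, -(1+alpha)/2 = 0.0.
Gamma = 0.0 * 9.906873 = 0.0000

0.0000


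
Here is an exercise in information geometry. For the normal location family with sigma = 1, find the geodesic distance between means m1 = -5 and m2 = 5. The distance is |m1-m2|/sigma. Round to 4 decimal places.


On the fixed-variance normal subfamily, geodesic distance = |m1-m2|/sigma.
|-5 - 5| = 10.
sigma = 1.
d = 10/1 = 10.0000

10.0000


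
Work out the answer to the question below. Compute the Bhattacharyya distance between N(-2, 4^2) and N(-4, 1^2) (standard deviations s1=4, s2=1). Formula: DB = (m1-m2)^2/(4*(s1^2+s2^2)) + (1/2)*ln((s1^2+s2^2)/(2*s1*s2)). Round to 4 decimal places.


Bhattacharyya distance between two Gaussians:
DB = (m1-m2)^2/(4*(s1^2+s2^2)) + (1/2)*ln((s1^2+s2^2)/(2*s1*s2)).
(m1-m2)^2 = (2)^2 = 4.
s1^2+s2^2 = 16 + 1 = 17.
term1 = 4/68 = 0.058824.
term2 = 0.5*ln(17/8.0) = 0.376886.
DB = 0.058824 + 0.376886 = 0.4357

0.4357


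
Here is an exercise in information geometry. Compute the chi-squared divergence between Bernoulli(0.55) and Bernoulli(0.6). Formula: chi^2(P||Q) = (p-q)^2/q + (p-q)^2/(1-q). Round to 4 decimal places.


Chi-squared divergence between Bernoulli distributions:
chi^2 = (p-q)^2/q + (p-q)^2/(1-q).
p = 0.55, q = 0.6, p-q = -0.05.
(p-q)^2 = 0.0025.
term1 = 0.0025/0.6 = 0.004167.
term2 = 0.0025/0.4 = 0.00625.
chi^2 = 0.004167 + 0.00625 = 0.0104

0.0104


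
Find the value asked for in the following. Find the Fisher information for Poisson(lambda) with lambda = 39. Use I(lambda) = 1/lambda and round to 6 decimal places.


Fisher information for Poisson: I(lambda) = 1/lambda.
lambda = 39.
I(lambda) = 1/39 = 0.025641

0.025641


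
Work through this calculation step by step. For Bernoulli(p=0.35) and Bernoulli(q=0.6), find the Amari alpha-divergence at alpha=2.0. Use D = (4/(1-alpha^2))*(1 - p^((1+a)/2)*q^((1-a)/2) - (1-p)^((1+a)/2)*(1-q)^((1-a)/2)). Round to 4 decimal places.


Amari alpha-divergence:
D = (4/(1-alpha^2))*(1 - p^((1+a)/2)*q^((1-a)/2) - (1-p)^((1+a)/2)*(1-q)^((1-a)/2)).
alpha = 2.0, p = 0.35, q = 0.6.
e1 = (1+alpha)/2 = 1.5, e2 = (1-alpha)/2 = -0.5.
t1 = p^e1 * q^e2 = 0.35^1.5 * 0.6^-0.5 = 0.267317.
t2 = (1-p)^e1 * (1-q)^e2 = 0.65^1.5 * 0.4^-0.5 = 0.828591.
4/(1-alpha^2) = -1.333333.
D = -1.333333*(1 - 0.267317 - 0.828591) = 0.1279

0.1279


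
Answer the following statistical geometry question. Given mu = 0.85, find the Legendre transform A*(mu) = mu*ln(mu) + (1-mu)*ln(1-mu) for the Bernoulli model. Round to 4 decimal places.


Legendre transform for Bernoulli:
A*(mu) = mu*log(mu) + (1-mu)*log(1-mu).
mu = 0.85, 1-mu = 0.15.
mu*log(mu) = 0.85*log(0.85) = -0.138141.
(1-mu)*log(1-mu) = 0.15*log(0.15) = -0.284568.
A* = -0.138141 + -0.284568 = -0.4227

-0.4227


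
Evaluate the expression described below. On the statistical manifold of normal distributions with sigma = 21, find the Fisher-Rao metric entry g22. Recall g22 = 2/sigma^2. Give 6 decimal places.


For the 2-parameter normal family, the Fisher metric has:
  g11 = 1/sigma^2, g22 = 2/sigma^2.
sigma = 21, sigma^2 = 441.
g22 = 0.004535

0.004535


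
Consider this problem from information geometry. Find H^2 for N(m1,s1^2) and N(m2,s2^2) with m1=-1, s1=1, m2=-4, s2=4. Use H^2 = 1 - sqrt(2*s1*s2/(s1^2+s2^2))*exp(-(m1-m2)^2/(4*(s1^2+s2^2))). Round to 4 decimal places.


Squared Hellinger distance for Gaussians:
H^2 = 1 - sqrt(2*s1*s2/(s1^2+s2^2)) * exp(-(m1-m2)^2/(4*(s1^2+s2^2))).
s1^2 = 1, s2^2 = 16, s1^2+s2^2 = 17.
sqrt(2*1*4/(17)) = 0.685994.
(m1-m2)^2 = (3)^2 = 9.
exp(-9/(4*17)) = exp(-0.132353) = 0.876032.
H^2 = 1 - 0.685994*0.876032 = 0.3990

0.3990


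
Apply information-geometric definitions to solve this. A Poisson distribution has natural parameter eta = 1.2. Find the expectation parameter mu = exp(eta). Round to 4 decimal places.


Expectation parameter for Poisson exponential family:
mu = exp(eta).
eta = 1.2.
mu = exp(1.2) = 3.3201

3.3201


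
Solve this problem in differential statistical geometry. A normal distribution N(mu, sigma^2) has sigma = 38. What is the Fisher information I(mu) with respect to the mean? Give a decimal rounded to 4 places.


The Fisher information for the mean of a normal distribution is I(mu) = 1/sigma^2.
sigma = 38, so sigma^2 = 1444.
I(mu) = 1/1444 = 0.0007

0.0007


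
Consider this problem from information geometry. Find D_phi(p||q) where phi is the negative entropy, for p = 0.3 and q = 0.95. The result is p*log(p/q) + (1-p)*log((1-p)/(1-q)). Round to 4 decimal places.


Bregman divergence with negative entropy generator:
D = p*log(p/q) + (1-p)*log((1-p)/(1-q)).
p = 0.3, q = 0.95.
p*log(p/q) = 0.3*log(0.3/0.95) = -0.345804.
(1-p)*log((1-p)/(1-q)) = 0.7*log(0.7/0.05) = 1.84734.
D = -0.345804 + 1.84734 = 1.5015

1.5015


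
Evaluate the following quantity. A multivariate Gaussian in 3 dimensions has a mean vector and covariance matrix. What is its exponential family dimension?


Exponential family dimension calculation:
For 3-dim MVN: mean has 3 params, covariance has 3*4/2 = 6 unique entries.
Total dim = 3 + 6 = 9.

9


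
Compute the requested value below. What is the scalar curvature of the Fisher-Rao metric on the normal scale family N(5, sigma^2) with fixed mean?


This family has a single free parameter, so its statistical manifold
is 1-dimensional. The Riemann curvature tensor of any 1-dimensional
Riemannian manifold vanishes identically, so R = 0.

0


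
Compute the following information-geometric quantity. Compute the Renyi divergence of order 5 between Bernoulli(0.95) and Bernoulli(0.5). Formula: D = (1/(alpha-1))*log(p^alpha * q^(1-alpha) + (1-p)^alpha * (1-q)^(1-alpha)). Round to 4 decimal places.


Renyi divergence of order alpha between Bernoulli distributions:
D = (1/(alpha-1))*log(p^alpha * q^(1-alpha) + (1-p)^alpha * (1-q)^(1-alpha)).
alpha = 5, p = 0.95, q = 0.5.
p^alpha * q^(1-alpha) = 0.95^5 * 0.5^-4 = 12.380495.
(1-p)^alpha * (1-q)^(1-alpha) = 0.05^5 * 0.5^-4 = 5e-06.
sum = 12.380495 + 5e-06 = 12.3805.
D = (1/4)*log(12.3805) = 0.6290

0.6290


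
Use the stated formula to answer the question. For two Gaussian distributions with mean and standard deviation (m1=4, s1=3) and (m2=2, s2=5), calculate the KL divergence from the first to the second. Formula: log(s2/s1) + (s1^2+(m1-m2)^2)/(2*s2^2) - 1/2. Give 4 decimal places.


KL divergence between normal distributions:
KL = log(s2/s1) + (s1^2 + (m1-m2)^2)/(2*s2^2) - 1/2.
log(5/3) = 0.510826.
(3^2 + (4-2)^2)/(2*5^2) = (9 + 4)/50 = 0.26.
KL = 0.510826 + 0.26 - 0.5 = 0.2708

0.2708


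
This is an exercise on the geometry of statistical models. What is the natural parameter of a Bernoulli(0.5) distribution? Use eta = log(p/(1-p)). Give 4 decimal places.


Natural parameter for Bernoulli: eta = log(p/(1-p)).
p = 0.5, 1-p = 0.5.
p/(1-p) = 1.0.
eta = log(1.0) = 0.0000

0.0000


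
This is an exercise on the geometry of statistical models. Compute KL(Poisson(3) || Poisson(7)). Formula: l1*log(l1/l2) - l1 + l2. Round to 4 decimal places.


KL divergence for Poisson:
KL = l1*log(l1/l2) - l1 + l2.
l1 = 3, l2 = 7.
log(3/7) = -0.847298.
l1*log(l1/l2) = 3 * -0.847298 = -2.541894.
KL = -2.541894 - 3 + 7 = 1.4581

1.4581


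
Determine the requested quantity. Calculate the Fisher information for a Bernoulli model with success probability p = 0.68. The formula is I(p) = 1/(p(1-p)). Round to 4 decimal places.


For Bernoulli(p), Fisher information is I(p) = 1/(p*(1-p)).
p = 0.68, 1-p = 0.32.
p*(1-p) = 0.2176.
I(p) = 1/0.2176 = 4.5956

4.5956


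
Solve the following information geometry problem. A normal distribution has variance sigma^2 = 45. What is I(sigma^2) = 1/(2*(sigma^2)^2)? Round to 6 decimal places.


Fisher information for variance: I(sigma^2) = 1/(2*sigma^4).
sigma^2 = 45, so sigma^4 = 2025.
I = 1/(2*2025) = 1/4050 = 0.000247

0.000247


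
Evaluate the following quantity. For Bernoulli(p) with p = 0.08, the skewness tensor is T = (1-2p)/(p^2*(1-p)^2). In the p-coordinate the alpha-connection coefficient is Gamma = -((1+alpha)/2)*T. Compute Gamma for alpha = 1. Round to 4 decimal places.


Skewness (Amari-Chentsov) tensor: T = (1-2p)/(p^2*(1-p)^2).
p = 0.08, 1-2p = 0.84, p^2 = 0.0064, (1-p)^2 = 0.8464.
T = 0.84/(0.0064 * 0.8464) = 155.068526.
In the p-coordinate, Gamma^(alpha) = Gamma^(0) - (alpha/2)*T with Gamma^(0) = (1/2)*g'(p) = -T/2,
so Gamma^(alpha) = -((1+alpha)/2)*T.
alpha = 1, -(1+alpha)/2 = -1.0.
Gamma = -1.0 * 155.068526 = -155.0685

-155.0685


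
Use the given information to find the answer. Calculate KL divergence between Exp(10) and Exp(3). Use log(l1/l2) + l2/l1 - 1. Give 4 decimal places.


KL divergence for exponential family:
KL = log(l1/l2) + l2/l1 - 1.
log(10/3) = 1.203973.
3/10 = 0.3.
KL = 1.203973 + 0.3 - 1 = 0.5040

0.5040


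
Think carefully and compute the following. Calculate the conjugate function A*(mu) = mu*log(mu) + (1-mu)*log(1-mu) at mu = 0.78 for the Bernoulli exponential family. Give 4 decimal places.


Legendre transform for Bernoulli:
A*(mu) = mu*log(mu) + (1-mu)*log(1-mu).
mu = 0.78, 1-mu = 0.22.
mu*log(mu) = 0.78*log(0.78) = -0.1938.
(1-mu)*log(1-mu) = 0.22*log(0.22) = -0.333108.
A* = -0.1938 + -0.333108 = -0.5269

-0.5269


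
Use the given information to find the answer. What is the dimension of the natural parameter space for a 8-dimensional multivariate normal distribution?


Exponential family dimension calculation:
For 8-dim MVN: mean has 8 params, covariance has 8*9/2 = 36 unique entries.
Total dim = 8 + 36 = 44.

44


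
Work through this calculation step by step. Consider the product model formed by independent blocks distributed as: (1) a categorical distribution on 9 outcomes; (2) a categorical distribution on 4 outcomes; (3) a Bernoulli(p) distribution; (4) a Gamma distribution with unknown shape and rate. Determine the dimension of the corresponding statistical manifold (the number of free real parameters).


The dimension of a statistical manifold equals the number of free
(independent) real parameters of the model. For a product of independent
blocks the parameter counts add.
- categorical on 9 outcomes (probabilities sum to 1): 9-1 = 8.
- categorical on 4 outcomes (probabilities sum to 1): 4-1 = 3.
- Bernoulli (p): 1.
- Gamma (shape, rate): 2.
Total = 8 + 3 + 1 + 2 = 14.
Dimension = 14

14


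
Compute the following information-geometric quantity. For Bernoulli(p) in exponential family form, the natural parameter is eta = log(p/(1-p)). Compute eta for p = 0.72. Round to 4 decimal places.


Natural parameter for Bernoulli: eta = log(p/(1-p)).
p = 0.72, 1-p = 0.28.
p/(1-p) = 2.571429.
eta = log(2.571429) = 0.9445

0.9445


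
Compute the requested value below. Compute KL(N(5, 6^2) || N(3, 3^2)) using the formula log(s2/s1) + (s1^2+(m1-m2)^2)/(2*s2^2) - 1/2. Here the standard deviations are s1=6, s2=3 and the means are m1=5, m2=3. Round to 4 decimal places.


KL divergence between normal distributions:
KL = log(s2/s1) + (s1^2 + (m1-m2)^2)/(2*s2^2) - 1/2.
log(3/6) = -0.693147.
(6^2 + (5-3)^2)/(2*3^2) = (36 + 4)/18 = 2.222222.
KL = -0.693147 + 2.222222 - 0.5 = 1.0291

1.0291


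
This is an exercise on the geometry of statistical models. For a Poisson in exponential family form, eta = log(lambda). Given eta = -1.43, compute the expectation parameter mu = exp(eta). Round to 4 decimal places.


Expectation parameter for Poisson exponential family:
mu = exp(eta).
eta = -1.43.
mu = exp(-1.43) = 0.2393

0.2393


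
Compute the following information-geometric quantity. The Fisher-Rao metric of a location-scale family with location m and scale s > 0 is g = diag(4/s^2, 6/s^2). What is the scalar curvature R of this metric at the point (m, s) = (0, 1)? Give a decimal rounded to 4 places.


The metric has the form g = (A dm^2 + B ds^2)/s^2 with A = 4, B = 6.
Substitute u = sqrt(A/B)*m: g = B*(du^2 + ds^2)/s^2, i.e. B times the
Poincare upper half-plane metric, which has constant Gaussian curvature -1.
Scaling a 2D metric by a constant c divides the Gaussian curvature by c,
so K = -1/B = -1/(6) = -0.1667 everywhere (the point (m, s) = (0, 1) is irrelevant:
the curvature is constant).
Scalar curvature in dimension 2: R = 2K = -2/(6) = -0.3333.

-0.3333


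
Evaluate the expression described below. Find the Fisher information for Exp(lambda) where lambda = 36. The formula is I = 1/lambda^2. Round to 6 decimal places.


Fisher information for exponential: I(lambda) = 1/lambda^2.
lambda = 36, lambda^2 = 1296.
I = 1/1296 = 0.000772

0.000772


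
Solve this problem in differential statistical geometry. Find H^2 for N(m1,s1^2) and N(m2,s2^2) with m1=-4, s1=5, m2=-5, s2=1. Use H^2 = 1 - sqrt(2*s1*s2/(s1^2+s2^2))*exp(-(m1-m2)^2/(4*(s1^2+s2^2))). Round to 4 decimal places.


Squared Hellinger distance for Gaussians:
H^2 = 1 - sqrt(2*s1*s2/(s1^2+s2^2)) * exp(-(m1-m2)^2/(4*(s1^2+s2^2))).
s1^2 = 25, s2^2 = 1, s1^2+s2^2 = 26.
sqrt(2*5*1/(26)) = 0.620174.
(m1-m2)^2 = (1)^2 = 1.
exp(-1/(4*26)) = exp(-0.009615) = 0.990431.
H^2 = 1 - 0.620174*0.990431 = 0.3858

0.3858


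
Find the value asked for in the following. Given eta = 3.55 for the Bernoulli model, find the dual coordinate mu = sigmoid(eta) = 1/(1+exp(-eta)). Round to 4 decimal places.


Dual coordinate (expectation parameter) for Bernoulli:
mu = 1/(1+exp(-eta)).
eta = 3.55.
exp(-eta) = exp(-3.55) = 0.028725.
mu = 1/(1+0.028725) = 0.9721

0.9721


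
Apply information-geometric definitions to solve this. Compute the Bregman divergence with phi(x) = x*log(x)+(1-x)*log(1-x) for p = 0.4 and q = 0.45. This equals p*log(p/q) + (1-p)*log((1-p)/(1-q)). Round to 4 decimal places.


Bregman divergence with negative entropy generator:
D = p*log(p/q) + (1-p)*log((1-p)/(1-q)).
p = 0.4, q = 0.45.
p*log(p/q) = 0.4*log(0.4/0.45) = -0.047113.
(1-p)*log((1-p)/(1-q)) = 0.6*log(0.6/0.55) = 0.052207.
D = -0.047113 + 0.052207 = 0.0051

0.0051


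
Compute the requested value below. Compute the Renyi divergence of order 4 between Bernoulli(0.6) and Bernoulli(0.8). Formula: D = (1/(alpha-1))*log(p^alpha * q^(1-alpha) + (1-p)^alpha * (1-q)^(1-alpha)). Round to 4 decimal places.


Renyi divergence of order alpha between Bernoulli distributions:
D = (1/(alpha-1))*log(p^alpha * q^(1-alpha) + (1-p)^alpha * (1-q)^(1-alpha)).
alpha = 4, p = 0.6, q = 0.8.
p^alpha * q^(1-alpha) = 0.6^4 * 0.8^-3 = 0.253125.
(1-p)^alpha * (1-q)^(1-alpha) = 0.4^4 * 0.2^-3 = 3.2.
sum = 0.253125 + 3.2 = 3.453125.
D = (1/3)*log(3.453125) = 0.4131

0.4131


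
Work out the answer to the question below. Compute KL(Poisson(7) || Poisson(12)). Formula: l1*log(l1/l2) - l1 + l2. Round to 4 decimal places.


KL divergence for Poisson:
KL = l1*log(l1/l2) - l1 + l2.
l1 = 7, l2 = 12.
log(7/12) = -0.538997.
l1*log(l1/l2) = 7 * -0.538997 = -3.772976.
KL = -3.772976 - 7 + 12 = 1.2270

1.2270


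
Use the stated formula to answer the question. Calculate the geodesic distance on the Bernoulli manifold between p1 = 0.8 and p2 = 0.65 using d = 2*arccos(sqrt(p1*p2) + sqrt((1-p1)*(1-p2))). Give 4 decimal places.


Geodesic distance on Bernoulli manifold:
d(p1,p2) = 2*arccos(sqrt(p1*p2) + sqrt((1-p1)*(1-p2))).
sqrt(p1*p2) = sqrt(0.8*0.65) = 0.72111.
sqrt((1-p1)*(1-p2)) = sqrt(0.2*0.35) = 0.264575.
arg = 0.72111 + 0.264575 = 0.985685.
d = 2*arccos(0.985685) = 0.3388

0.3388


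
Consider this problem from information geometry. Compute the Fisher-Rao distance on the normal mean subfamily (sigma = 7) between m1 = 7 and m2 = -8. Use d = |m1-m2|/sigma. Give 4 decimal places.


On the fixed-variance normal subfamily, geodesic distance = |m1-m2|/sigma.
|7 - -8| = 15.
sigma = 7.
d = 15/7 = 2.1429

2.1429


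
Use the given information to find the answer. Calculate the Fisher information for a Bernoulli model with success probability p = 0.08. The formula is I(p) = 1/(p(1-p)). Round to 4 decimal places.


For Bernoulli(p), Fisher information is I(p) = 1/(p*(1-p)).
p = 0.08, 1-p = 0.92.
p*(1-p) = 0.0736.
I(p) = 1/0.0736 = 13.5870

13.5870


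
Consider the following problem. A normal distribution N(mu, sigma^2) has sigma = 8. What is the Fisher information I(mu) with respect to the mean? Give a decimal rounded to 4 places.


The Fisher information for the mean of a normal distribution is I(mu) = 1/sigma^2.
sigma = 8, so sigma^2 = 64.
I(mu) = 1/64 = 0.0156

0.0156


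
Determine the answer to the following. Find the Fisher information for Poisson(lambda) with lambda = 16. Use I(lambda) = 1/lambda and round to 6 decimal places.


Fisher information for Poisson: I(lambda) = 1/lambda.
lambda = 16.
I(lambda) = 1/16 = 0.062500

0.062500


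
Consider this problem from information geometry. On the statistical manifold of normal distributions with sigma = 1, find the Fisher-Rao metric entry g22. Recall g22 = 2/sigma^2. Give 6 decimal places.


For the 2-parameter normal family, the Fisher metric has:
  g11 = 1/sigma^2, g22 = 2/sigma^2.
sigma = 1, sigma^2 = 1.
g22 = 2.000000

2.000000


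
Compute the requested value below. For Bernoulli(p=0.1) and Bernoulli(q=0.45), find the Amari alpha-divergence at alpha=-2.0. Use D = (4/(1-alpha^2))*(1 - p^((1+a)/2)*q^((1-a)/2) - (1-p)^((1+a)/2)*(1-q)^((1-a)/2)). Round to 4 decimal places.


Amari alpha-divergence:
D = (4/(1-alpha^2))*(1 - p^((1+a)/2)*q^((1-a)/2) - (1-p)^((1+a)/2)*(1-q)^((1-a)/2)).
alpha = -2.0, p = 0.1, q = 0.45.
e1 = (1+alpha)/2 = -0.5, e2 = (1-alpha)/2 = 1.5.
t1 = p^e1 * q^e2 = 0.1^-0.5 * 0.45^1.5 = 0.954594.
t2 = (1-p)^e1 * (1-q)^e2 = 0.9^-0.5 * 0.55^1.5 = 0.429955.
4/(1-alpha^2) = -1.333333.
D = -1.333333*(1 - 0.954594 - 0.429955) = 0.5127

0.5127


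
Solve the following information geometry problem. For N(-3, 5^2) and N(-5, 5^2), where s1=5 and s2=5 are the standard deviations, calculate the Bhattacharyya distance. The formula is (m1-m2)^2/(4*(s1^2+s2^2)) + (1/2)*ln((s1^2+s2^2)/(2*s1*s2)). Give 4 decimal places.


Bhattacharyya distance between two Gaussians:
DB = (m1-m2)^2/(4*(s1^2+s2^2)) + (1/2)*ln((s1^2+s2^2)/(2*s1*s2)).
(m1-m2)^2 = (2)^2 = 4.
s1^2+s2^2 = 25 + 25 = 50.
term1 = 4/200 = 0.02.
term2 = 0.5*ln(50/50.0) = 0.0.
DB = 0.02 + 0.0 = 0.0200

0.0200


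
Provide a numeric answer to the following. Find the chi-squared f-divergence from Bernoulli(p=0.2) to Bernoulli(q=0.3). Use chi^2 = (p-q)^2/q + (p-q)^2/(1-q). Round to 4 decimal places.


Chi-squared divergence between Bernoulli distributions:
chi^2 = (p-q)^2/q + (p-q)^2/(1-q).
p = 0.2, q = 0.3, p-q = -0.1.
(p-q)^2 = 0.01.
term1 = 0.01/0.3 = 0.033333.
term2 = 0.01/0.7 = 0.014286.
chi^2 = 0.033333 + 0.014286 = 0.0476

0.0476


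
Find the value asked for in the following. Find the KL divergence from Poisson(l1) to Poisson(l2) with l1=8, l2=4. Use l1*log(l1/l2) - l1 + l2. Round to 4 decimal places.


KL divergence for Poisson:
KL = l1*log(l1/l2) - l1 + l2.
l1 = 8, l2 = 4.
log(8/4) = 0.693147.
l1*log(l1/l2) = 8 * 0.693147 = 5.545177.
KL = 5.545177 - 8 + 4 = 1.5452

1.5452


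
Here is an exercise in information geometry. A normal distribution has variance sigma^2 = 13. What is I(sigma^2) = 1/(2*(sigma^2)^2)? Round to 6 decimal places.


Fisher information for variance: I(sigma^2) = 1/(2*sigma^4).
sigma^2 = 13, so sigma^4 = 169.
I = 1/(2*169) = 1/338 = 0.002959

0.002959


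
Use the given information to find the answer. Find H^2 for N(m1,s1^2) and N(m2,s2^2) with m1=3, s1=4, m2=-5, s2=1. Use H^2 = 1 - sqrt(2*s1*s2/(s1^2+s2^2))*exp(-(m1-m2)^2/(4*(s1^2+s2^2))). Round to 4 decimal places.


Squared Hellinger distance for Gaussians:
H^2 = 1 - sqrt(2*s1*s2/(s1^2+s2^2)) * exp(-(m1-m2)^2/(4*(s1^2+s2^2))).
s1^2 = 16, s2^2 = 1, s1^2+s2^2 = 17.
sqrt(2*4*1/(17)) = 0.685994.
(m1-m2)^2 = (8)^2 = 64.
exp(-64/(4*17)) = exp(-0.941176) = 0.390169.
H^2 = 1 - 0.685994*0.390169 = 0.7323

0.7323


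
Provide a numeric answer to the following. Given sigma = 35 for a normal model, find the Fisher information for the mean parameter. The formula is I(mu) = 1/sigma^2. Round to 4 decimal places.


The Fisher information for the mean of a normal distribution is I(mu) = 1/sigma^2.
sigma = 35, so sigma^2 = 1225.
I(mu) = 1/1225 = 0.0008

0.0008


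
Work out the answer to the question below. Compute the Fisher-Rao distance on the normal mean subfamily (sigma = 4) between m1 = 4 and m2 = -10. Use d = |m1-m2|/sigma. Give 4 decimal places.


On the fixed-variance normal subfamily, geodesic distance = |m1-m2|/sigma.
|4 - -10| = 14.
sigma = 4.
d = 14/4 = 3.5000

3.5000


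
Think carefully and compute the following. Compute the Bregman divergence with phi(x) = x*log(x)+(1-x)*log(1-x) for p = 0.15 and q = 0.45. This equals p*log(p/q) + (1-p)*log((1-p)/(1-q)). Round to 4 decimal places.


Bregman divergence with negative entropy generator:
D = p*log(p/q) + (1-p)*log((1-p)/(1-q)).
p = 0.15, q = 0.45.
p*log(p/q) = 0.15*log(0.15/0.45) = -0.164792.
(1-p)*log((1-p)/(1-q)) = 0.85*log(0.85/0.55) = 0.37002.
D = -0.164792 + 0.37002 = 0.2052

0.2052


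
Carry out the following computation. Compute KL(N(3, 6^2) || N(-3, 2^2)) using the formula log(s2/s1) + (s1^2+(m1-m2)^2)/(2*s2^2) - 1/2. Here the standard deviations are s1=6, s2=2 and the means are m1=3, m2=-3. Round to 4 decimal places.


KL divergence between normal distributions:
KL = log(s2/s1) + (s1^2 + (m1-m2)^2)/(2*s2^2) - 1/2.
log(2/6) = -1.098612.
(6^2 + (3--3)^2)/(2*2^2) = (36 + 36)/8 = 9.0.
KL = -1.098612 + 9.0 - 0.5 = 7.4014

7.4014


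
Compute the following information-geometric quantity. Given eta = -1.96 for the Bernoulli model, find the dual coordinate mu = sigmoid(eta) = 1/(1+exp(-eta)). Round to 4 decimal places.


Dual coordinate (expectation parameter) for Bernoulli:
mu = 1/(1+exp(-eta)).
eta = -1.96.
exp(-eta) = exp(1.96) = 7.099327.
mu = 1/(1+7.099327) = 0.1235

0.1235


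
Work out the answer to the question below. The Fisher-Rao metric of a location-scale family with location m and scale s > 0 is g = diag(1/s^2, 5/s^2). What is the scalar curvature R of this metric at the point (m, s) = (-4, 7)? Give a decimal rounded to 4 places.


The metric has the form g = (A dm^2 + B ds^2)/s^2 with A = 1, B = 5.
Substitute u = sqrt(A/B)*m: g = B*(du^2 + ds^2)/s^2, i.e. B times the
Poincare upper half-plane metric, which has constant Gaussian curvature -1.
Scaling a 2D metric by a constant c divides the Gaussian curvature by c,
so K = -1/B = -1/(5) = -0.2000 everywhere (the point (m, s) = (-4, 7) is irrelevant:
the curvature is constant).
Scalar curvature in dimension 2: R = 2K = -2/(5) = -0.4000.

-0.4000


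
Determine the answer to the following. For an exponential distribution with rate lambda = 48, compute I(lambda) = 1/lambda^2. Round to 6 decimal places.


Fisher information for exponential: I(lambda) = 1/lambda^2.
lambda = 48, lambda^2 = 2304.
I = 1/2304 = 0.000434

0.000434


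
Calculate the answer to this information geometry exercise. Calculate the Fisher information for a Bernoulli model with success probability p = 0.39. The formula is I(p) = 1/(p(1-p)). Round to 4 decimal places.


For Bernoulli(p), Fisher information is I(p) = 1/(p*(1-p)).
p = 0.39, 1-p = 0.61.
p*(1-p) = 0.2379.
I(p) = 1/0.2379 = 4.2034

4.2034


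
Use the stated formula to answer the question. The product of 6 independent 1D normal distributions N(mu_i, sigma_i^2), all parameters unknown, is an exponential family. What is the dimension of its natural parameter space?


Exponential family dimension calculation:
Each univariate normal has two natural parameters (mu/sigma^2 and -1/(2 sigma^2)).
With 6 independent components, dim = 2 * 6 = 12.

12


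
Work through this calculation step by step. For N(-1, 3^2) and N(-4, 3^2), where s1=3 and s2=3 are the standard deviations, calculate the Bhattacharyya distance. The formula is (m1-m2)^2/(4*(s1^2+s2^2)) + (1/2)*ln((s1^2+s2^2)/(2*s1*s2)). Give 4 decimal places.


Bhattacharyya distance between two Gaussians:
DB = (m1-m2)^2/(4*(s1^2+s2^2)) + (1/2)*ln((s1^2+s2^2)/(2*s1*s2)).
(m1-m2)^2 = (3)^2 = 9.
s1^2+s2^2 = 9 + 9 = 18.
term1 = 9/72 = 0.125.
term2 = 0.5*ln(18/18.0) = 0.0.
DB = 0.125 + 0.0 = 0.1250

0.1250


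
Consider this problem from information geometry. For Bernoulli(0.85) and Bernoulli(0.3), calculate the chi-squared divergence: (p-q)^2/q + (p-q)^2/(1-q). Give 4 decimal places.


Chi-squared divergence between Bernoulli distributions:
chi^2 = (p-q)^2/q + (p-q)^2/(1-q).
p = 0.85, q = 0.3, p-q = 0.55.
(p-q)^2 = 0.3025.
term1 = 0.3025/0.3 = 1.008333.
term2 = 0.3025/0.7 = 0.432143.
chi^2 = 1.008333 + 0.432143 = 1.4405

1.4405


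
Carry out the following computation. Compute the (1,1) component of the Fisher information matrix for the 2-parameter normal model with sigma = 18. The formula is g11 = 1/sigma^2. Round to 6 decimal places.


For the 2-parameter normal family, the Fisher metric has:
  g11 = 1/sigma^2, g22 = 2/sigma^2.
sigma = 18, sigma^2 = 324.
g11 = 0.003086

0.003086


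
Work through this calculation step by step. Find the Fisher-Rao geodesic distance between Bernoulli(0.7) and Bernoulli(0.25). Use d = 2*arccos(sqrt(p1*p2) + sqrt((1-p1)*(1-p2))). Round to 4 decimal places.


Geodesic distance on Bernoulli manifold:
d(p1,p2) = 2*arccos(sqrt(p1*p2) + sqrt((1-p1)*(1-p2))).
sqrt(p1*p2) = sqrt(0.7*0.25) = 0.41833.
sqrt((1-p1)*(1-p2)) = sqrt(0.3*0.75) = 0.474342.
arg = 0.41833 + 0.474342 = 0.892672.
d = 2*arccos(0.892672) = 0.9351

0.9351


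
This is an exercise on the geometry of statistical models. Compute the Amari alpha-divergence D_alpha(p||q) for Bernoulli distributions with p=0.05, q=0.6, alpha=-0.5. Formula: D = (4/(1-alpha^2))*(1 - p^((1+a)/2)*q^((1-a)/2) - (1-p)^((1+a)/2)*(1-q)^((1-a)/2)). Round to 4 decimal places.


Amari alpha-divergence:
D = (4/(1-alpha^2))*(1 - p^((1+a)/2)*q^((1-a)/2) - (1-p)^((1+a)/2)*(1-q)^((1-a)/2)).
alpha = -0.5, p = 0.05, q = 0.6.
e1 = (1+alpha)/2 = 0.25, e2 = (1-alpha)/2 = 0.75.
t1 = p^e1 * q^e2 = 0.05^0.25 * 0.6^0.75 = 0.322371.
t2 = (1-p)^e1 * (1-q)^e2 = 0.95^0.25 * 0.4^0.75 = 0.496565.
4/(1-alpha^2) = 5.333333.
D = 5.333333*(1 - 0.322371 - 0.496565) = 0.9657

0.9657


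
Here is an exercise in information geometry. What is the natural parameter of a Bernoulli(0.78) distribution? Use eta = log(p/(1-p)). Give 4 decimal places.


Natural parameter for Bernoulli: eta = log(p/(1-p)).
p = 0.78, 1-p = 0.22.
p/(1-p) = 3.545455.
eta = log(3.545455) = 1.2657

1.2657


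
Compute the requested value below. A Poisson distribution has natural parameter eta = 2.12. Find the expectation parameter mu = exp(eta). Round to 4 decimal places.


Expectation parameter for Poisson exponential family:
mu = exp(eta).
eta = 2.12.
mu = exp(2.12) = 8.3311

8.3311


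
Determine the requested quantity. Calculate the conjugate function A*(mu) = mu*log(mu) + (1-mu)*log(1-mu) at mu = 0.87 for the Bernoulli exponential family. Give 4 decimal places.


Legendre transform for Bernoulli:
A*(mu) = mu*log(mu) + (1-mu)*log(1-mu).
mu = 0.87, 1-mu = 0.13.
mu*log(mu) = 0.87*log(0.87) = -0.121158.
(1-mu)*log(1-mu) = 0.13*log(0.13) = -0.265229.
A* = -0.121158 + -0.265229 = -0.3864

-0.3864


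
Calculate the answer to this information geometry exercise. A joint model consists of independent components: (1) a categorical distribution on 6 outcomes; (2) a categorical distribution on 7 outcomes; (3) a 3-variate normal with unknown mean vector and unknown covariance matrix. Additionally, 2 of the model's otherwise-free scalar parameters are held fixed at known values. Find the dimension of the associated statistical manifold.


The dimension of a statistical manifold equals the number of free
(independent) real parameters of the model. For a product of independent
blocks the parameter counts add.
- categorical on 6 outcomes (probabilities sum to 1): 6-1 = 5.
- categorical on 7 outcomes (probabilities sum to 1): 7-1 = 6.
- 3-variate normal: 3 (mean) + 3*4/2 = 6 (symmetric covariance) = 9.
Total = 5 + 6 + 9 = 20.
2 parameter(s) fixed at known values: 20 - 2 = 18.
Dimension = 18

18


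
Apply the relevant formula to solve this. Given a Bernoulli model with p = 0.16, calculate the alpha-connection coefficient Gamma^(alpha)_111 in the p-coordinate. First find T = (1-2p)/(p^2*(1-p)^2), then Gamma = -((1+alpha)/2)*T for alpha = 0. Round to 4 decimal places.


Skewness (Amari-Chentsov) tensor: T = (1-2p)/(p^2*(1-p)^2).
p = 0.16, 1-2p = 0.68, p^2 = 0.0256, (1-p)^2 = 0.7056.
T = 0.68/(0.0256 * 0.7056) = 37.645266.
In the p-coordinate, Gamma^(alpha) = Gamma^(0) - (alpha/2)*T with Gamma^(0) = (1/2)*g'(p) = -T/2,
so Gamma^(alpha) = -((1+alpha)/2)*T.
alpha = 0, -(1+alpha)/2 = -0.5.
Gamma = -0.5 * 37.645266 = -18.8226

-18.8226


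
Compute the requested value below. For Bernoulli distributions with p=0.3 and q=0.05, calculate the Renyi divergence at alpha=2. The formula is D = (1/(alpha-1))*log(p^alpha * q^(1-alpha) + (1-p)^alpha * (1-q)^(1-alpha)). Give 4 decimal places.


Renyi divergence of order alpha between Bernoulli distributions:
D = (1/(alpha-1))*log(p^alpha * q^(1-alpha) + (1-p)^alpha * (1-q)^(1-alpha)).
alpha = 2, p = 0.3, q = 0.05.
p^alpha * q^(1-alpha) = 0.3^2 * 0.05^-1 = 1.8.
(1-p)^alpha * (1-q)^(1-alpha) = 0.7^2 * 0.95^-1 = 0.515789.
sum = 1.8 + 0.515789 = 2.315789.
D = (1/1)*log(2.315789) = 0.8398

0.8398


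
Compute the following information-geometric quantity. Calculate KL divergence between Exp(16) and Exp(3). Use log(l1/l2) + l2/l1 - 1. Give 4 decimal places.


KL divergence for exponential family:
KL = log(l1/l2) + l2/l1 - 1.
log(16/3) = 1.673976.
3/16 = 0.1875.
KL = 1.673976 + 0.1875 - 1 = 0.8615

0.8615


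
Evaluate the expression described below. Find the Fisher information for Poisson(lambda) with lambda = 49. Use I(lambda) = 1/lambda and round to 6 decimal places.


Fisher information for Poisson: I(lambda) = 1/lambda.
lambda = 49.
I(lambda) = 1/49 = 0.020408

0.020408


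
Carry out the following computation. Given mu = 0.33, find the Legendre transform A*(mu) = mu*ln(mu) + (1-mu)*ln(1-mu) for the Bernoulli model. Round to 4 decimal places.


Legendre transform for Bernoulli:
A*(mu) = mu*log(mu) + (1-mu)*log(1-mu).
mu = 0.33, 1-mu = 0.67.
mu*log(mu) = 0.33*log(0.33) = -0.365859.
(1-mu)*log(1-mu) = 0.67*log(0.67) = -0.26832.
A* = -0.365859 + -0.26832 = -0.6342

-0.6342


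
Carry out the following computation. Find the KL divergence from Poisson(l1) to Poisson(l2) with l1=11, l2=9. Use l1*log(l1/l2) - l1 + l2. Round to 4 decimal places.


KL divergence for Poisson:
KL = l1*log(l1/l2) - l1 + l2.
l1 = 11, l2 = 9.
log(11/9) = 0.200671.
l1*log(l1/l2) = 11 * 0.200671 = 2.207378.
KL = 2.207378 - 11 + 9 = 0.2074

0.2074


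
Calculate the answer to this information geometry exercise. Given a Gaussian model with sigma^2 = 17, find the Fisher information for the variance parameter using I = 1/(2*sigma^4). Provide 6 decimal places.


Fisher information for variance: I(sigma^2) = 1/(2*sigma^4).
sigma^2 = 17, so sigma^4 = 289.
I = 1/(2*289) = 1/578 = 0.001730

0.001730


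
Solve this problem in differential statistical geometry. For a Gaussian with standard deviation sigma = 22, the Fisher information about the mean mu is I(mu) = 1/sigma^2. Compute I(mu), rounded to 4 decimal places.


The Fisher information for the mean of a normal distribution is I(mu) = 1/sigma^2.
sigma = 22, so sigma^2 = 484.
I(mu) = 1/484 = 0.0021

0.0021


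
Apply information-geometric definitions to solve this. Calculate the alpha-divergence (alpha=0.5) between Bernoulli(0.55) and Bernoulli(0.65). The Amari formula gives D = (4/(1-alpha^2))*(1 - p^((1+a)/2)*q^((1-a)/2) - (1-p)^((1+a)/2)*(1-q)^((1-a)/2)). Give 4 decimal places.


Amari alpha-divergence:
D = (4/(1-alpha^2))*(1 - p^((1+a)/2)*q^((1-a)/2) - (1-p)^((1+a)/2)*(1-q)^((1-a)/2)).
alpha = 0.5, p = 0.55, q = 0.65.
e1 = (1+alpha)/2 = 0.75, e2 = (1-alpha)/2 = 0.25.
t1 = p^e1 * q^e2 = 0.55^0.75 * 0.65^0.25 = 0.573456.
t2 = (1-p)^e1 * (1-q)^e2 = 0.45^0.75 * 0.35^0.25 = 0.422597.
4/(1-alpha^2) = 5.333333.
D = 5.333333*(1 - 0.573456 - 0.422597) = 0.0210

0.0210


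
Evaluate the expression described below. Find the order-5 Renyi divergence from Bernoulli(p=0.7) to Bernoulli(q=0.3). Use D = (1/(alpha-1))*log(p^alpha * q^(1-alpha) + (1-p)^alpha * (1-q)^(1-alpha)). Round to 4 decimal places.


Renyi divergence of order alpha between Bernoulli distributions:
D = (1/(alpha-1))*log(p^alpha * q^(1-alpha) + (1-p)^alpha * (1-q)^(1-alpha)).
alpha = 5, p = 0.7, q = 0.3.
p^alpha * q^(1-alpha) = 0.7^5 * 0.3^-4 = 20.749383.
(1-p)^alpha * (1-q)^(1-alpha) = 0.3^5 * 0.7^-4 = 0.010121.
sum = 20.749383 + 0.010121 = 20.759503.
D = (1/4)*log(20.759503) = 0.7583

0.7583


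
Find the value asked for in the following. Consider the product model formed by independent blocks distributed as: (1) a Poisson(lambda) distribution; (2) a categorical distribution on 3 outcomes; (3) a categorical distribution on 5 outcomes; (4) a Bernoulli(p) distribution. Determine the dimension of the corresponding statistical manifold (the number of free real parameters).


The dimension of a statistical manifold equals the number of free
(independent) real parameters of the model. For a product of independent
blocks the parameter counts add.
- Poisson (lambda): 1.
- categorical on 3 outcomes (probabilities sum to 1): 3-1 = 2.
- categorical on 5 outcomes (probabilities sum to 1): 5-1 = 4.
- Bernoulli (p): 1.
Total = 1 + 2 + 4 + 1 = 8.
Dimension = 8

8


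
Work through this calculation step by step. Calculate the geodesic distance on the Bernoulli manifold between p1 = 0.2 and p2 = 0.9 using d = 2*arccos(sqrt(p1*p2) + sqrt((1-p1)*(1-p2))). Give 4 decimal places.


Geodesic distance on Bernoulli manifold:
d(p1,p2) = 2*arccos(sqrt(p1*p2) + sqrt((1-p1)*(1-p2))).
sqrt(p1*p2) = sqrt(0.2*0.9) = 0.424264.
sqrt((1-p1)*(1-p2)) = sqrt(0.8*0.1) = 0.282843.
arg = 0.424264 + 0.282843 = 0.707107.
d = 2*arccos(0.707107) = 1.5708

1.5708


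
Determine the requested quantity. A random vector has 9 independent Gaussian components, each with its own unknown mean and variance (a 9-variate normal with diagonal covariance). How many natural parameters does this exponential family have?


Exponential family dimension calculation:
Each univariate normal has two natural parameters (mu/sigma^2 and -1/(2 sigma^2)).
With 9 independent components, dim = 2 * 9 = 18.

18


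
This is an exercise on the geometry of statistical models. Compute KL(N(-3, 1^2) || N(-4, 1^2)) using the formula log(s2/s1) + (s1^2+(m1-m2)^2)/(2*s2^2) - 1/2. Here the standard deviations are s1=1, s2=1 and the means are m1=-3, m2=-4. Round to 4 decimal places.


KL divergence between normal distributions:
KL = log(s2/s1) + (s1^2 + (m1-m2)^2)/(2*s2^2) - 1/2.
log(1/1) = 0.0.
(1^2 + (-3--4)^2)/(2*1^2) = (1 + 1)/2 = 1.0.
KL = 0.0 + 1.0 - 0.5 = 0.5000

0.5000


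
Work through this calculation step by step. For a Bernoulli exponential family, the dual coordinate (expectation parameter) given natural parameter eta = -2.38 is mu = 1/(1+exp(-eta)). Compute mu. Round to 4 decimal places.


Dual coordinate (expectation parameter) for Bernoulli:
mu = 1/(1+exp(-eta)).
eta = -2.38.
exp(-eta) = exp(2.38) = 10.804903.
mu = 1/(1+10.804903) = 0.0847

0.0847


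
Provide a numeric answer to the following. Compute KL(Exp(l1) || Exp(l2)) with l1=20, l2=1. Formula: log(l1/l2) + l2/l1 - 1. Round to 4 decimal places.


KL divergence for exponential family:
KL = log(l1/l2) + l2/l1 - 1.
log(20/1) = 2.995732.
1/20 = 0.05.
KL = 2.995732 + 0.05 - 1 = 2.0457

2.0457


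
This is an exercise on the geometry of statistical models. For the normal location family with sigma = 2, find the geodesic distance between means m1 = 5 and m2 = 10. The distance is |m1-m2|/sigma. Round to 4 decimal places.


On the fixed-variance normal subfamily, geodesic distance = |m1-m2|/sigma.
|5 - 10| = 5.
sigma = 2.
d = 5/2 = 2.5000

2.5000


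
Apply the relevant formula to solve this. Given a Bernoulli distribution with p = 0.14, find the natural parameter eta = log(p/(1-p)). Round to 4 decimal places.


Natural parameter for Bernoulli: eta = log(p/(1-p)).
p = 0.14, 1-p = 0.86.
p/(1-p) = 0.162791.
eta = log(0.162791) = -1.8153

-1.8153


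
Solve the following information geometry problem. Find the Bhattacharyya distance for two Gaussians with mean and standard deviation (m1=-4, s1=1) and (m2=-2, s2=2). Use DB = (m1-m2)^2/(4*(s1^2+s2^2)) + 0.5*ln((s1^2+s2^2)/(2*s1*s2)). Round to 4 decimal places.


Bhattacharyya distance between two Gaussians:
DB = (m1-m2)^2/(4*(s1^2+s2^2)) + (1/2)*ln((s1^2+s2^2)/(2*s1*s2)).
(m1-m2)^2 = (-2)^2 = 4.
s1^2+s2^2 = 1 + 4 = 5.
term1 = 4/20 = 0.2.
term2 = 0.5*ln(5/4.0) = 0.111572.
DB = 0.2 + 0.111572 = 0.3116

0.3116


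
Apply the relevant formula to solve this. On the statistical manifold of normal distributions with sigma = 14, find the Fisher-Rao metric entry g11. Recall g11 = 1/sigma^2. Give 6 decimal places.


For the 2-parameter normal family, the Fisher metric has:
  g11 = 1/sigma^2, g22 = 2/sigma^2.
sigma = 14, sigma^2 = 196.
g11 = 0.005102

0.005102


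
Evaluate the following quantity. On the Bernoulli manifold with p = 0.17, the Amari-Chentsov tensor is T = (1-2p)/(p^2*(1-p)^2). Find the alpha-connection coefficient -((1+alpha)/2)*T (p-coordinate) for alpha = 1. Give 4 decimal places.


Skewness (Amari-Chentsov) tensor: T = (1-2p)/(p^2*(1-p)^2).
p = 0.17, 1-2p = 0.66, p^2 = 0.0289, (1-p)^2 = 0.6889.
T = 0.66/(0.0289 * 0.6889) = 33.150487.
In the p-coordinate, Gamma^(alpha) = Gamma^(0) - (alpha/2)*T with Gamma^(0) = (1/2)*g'(p) = -T/2,
so Gamma^(alpha) = -((1+alpha)/2)*T.
alpha = 1, -(1+alpha)/2 = -1.0.
Gamma = -1.0 * 33.150487 = -33.1505

-33.1505
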